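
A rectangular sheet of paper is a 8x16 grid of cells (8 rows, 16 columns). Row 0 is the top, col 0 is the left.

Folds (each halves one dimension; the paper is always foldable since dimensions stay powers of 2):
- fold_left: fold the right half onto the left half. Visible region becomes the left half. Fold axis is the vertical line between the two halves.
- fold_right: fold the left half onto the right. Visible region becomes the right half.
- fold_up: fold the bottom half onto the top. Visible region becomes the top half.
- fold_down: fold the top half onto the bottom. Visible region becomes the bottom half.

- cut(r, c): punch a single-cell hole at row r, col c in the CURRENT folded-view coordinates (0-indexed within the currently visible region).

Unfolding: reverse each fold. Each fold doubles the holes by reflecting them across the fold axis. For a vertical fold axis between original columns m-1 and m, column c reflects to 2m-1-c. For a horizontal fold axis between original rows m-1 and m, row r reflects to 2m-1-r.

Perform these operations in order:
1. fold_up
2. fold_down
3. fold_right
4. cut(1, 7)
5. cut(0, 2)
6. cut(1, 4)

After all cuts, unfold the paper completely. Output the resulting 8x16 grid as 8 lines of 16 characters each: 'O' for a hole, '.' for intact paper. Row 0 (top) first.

Op 1 fold_up: fold axis h@4; visible region now rows[0,4) x cols[0,16) = 4x16
Op 2 fold_down: fold axis h@2; visible region now rows[2,4) x cols[0,16) = 2x16
Op 3 fold_right: fold axis v@8; visible region now rows[2,4) x cols[8,16) = 2x8
Op 4 cut(1, 7): punch at orig (3,15); cuts so far [(3, 15)]; region rows[2,4) x cols[8,16) = 2x8
Op 5 cut(0, 2): punch at orig (2,10); cuts so far [(2, 10), (3, 15)]; region rows[2,4) x cols[8,16) = 2x8
Op 6 cut(1, 4): punch at orig (3,12); cuts so far [(2, 10), (3, 12), (3, 15)]; region rows[2,4) x cols[8,16) = 2x8
Unfold 1 (reflect across v@8): 6 holes -> [(2, 5), (2, 10), (3, 0), (3, 3), (3, 12), (3, 15)]
Unfold 2 (reflect across h@2): 12 holes -> [(0, 0), (0, 3), (0, 12), (0, 15), (1, 5), (1, 10), (2, 5), (2, 10), (3, 0), (3, 3), (3, 12), (3, 15)]
Unfold 3 (reflect across h@4): 24 holes -> [(0, 0), (0, 3), (0, 12), (0, 15), (1, 5), (1, 10), (2, 5), (2, 10), (3, 0), (3, 3), (3, 12), (3, 15), (4, 0), (4, 3), (4, 12), (4, 15), (5, 5), (5, 10), (6, 5), (6, 10), (7, 0), (7, 3), (7, 12), (7, 15)]

Answer: O..O........O..O
.....O....O.....
.....O....O.....
O..O........O..O
O..O........O..O
.....O....O.....
.....O....O.....
O..O........O..O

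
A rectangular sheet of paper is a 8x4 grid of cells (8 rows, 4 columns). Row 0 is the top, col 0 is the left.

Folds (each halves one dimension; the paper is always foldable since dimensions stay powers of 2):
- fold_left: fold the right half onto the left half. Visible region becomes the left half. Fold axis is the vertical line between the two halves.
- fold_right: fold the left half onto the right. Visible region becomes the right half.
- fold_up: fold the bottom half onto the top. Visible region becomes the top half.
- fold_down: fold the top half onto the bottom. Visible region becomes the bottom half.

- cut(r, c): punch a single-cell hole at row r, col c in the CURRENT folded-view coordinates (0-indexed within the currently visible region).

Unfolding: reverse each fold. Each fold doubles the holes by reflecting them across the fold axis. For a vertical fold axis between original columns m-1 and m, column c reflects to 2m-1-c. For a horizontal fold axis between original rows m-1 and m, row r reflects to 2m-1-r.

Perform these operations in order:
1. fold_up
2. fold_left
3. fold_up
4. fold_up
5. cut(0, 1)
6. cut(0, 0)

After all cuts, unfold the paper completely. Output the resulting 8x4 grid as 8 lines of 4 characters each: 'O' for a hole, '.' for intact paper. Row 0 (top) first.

Op 1 fold_up: fold axis h@4; visible region now rows[0,4) x cols[0,4) = 4x4
Op 2 fold_left: fold axis v@2; visible region now rows[0,4) x cols[0,2) = 4x2
Op 3 fold_up: fold axis h@2; visible region now rows[0,2) x cols[0,2) = 2x2
Op 4 fold_up: fold axis h@1; visible region now rows[0,1) x cols[0,2) = 1x2
Op 5 cut(0, 1): punch at orig (0,1); cuts so far [(0, 1)]; region rows[0,1) x cols[0,2) = 1x2
Op 6 cut(0, 0): punch at orig (0,0); cuts so far [(0, 0), (0, 1)]; region rows[0,1) x cols[0,2) = 1x2
Unfold 1 (reflect across h@1): 4 holes -> [(0, 0), (0, 1), (1, 0), (1, 1)]
Unfold 2 (reflect across h@2): 8 holes -> [(0, 0), (0, 1), (1, 0), (1, 1), (2, 0), (2, 1), (3, 0), (3, 1)]
Unfold 3 (reflect across v@2): 16 holes -> [(0, 0), (0, 1), (0, 2), (0, 3), (1, 0), (1, 1), (1, 2), (1, 3), (2, 0), (2, 1), (2, 2), (2, 3), (3, 0), (3, 1), (3, 2), (3, 3)]
Unfold 4 (reflect across h@4): 32 holes -> [(0, 0), (0, 1), (0, 2), (0, 3), (1, 0), (1, 1), (1, 2), (1, 3), (2, 0), (2, 1), (2, 2), (2, 3), (3, 0), (3, 1), (3, 2), (3, 3), (4, 0), (4, 1), (4, 2), (4, 3), (5, 0), (5, 1), (5, 2), (5, 3), (6, 0), (6, 1), (6, 2), (6, 3), (7, 0), (7, 1), (7, 2), (7, 3)]

Answer: OOOO
OOOO
OOOO
OOOO
OOOO
OOOO
OOOO
OOOO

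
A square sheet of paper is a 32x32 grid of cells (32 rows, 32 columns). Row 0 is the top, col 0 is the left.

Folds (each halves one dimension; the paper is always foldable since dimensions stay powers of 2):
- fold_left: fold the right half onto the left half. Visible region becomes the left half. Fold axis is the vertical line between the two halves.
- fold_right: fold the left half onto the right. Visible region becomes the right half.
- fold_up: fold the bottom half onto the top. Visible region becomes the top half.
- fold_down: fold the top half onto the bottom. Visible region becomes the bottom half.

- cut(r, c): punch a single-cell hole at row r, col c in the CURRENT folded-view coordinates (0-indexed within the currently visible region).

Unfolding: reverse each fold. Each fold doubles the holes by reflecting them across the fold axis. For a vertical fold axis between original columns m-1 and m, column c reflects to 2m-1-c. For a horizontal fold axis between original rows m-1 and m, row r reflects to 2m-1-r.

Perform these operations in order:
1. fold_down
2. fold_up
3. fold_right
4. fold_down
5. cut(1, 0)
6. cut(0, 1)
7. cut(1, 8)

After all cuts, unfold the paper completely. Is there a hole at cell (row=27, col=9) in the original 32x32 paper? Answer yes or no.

Op 1 fold_down: fold axis h@16; visible region now rows[16,32) x cols[0,32) = 16x32
Op 2 fold_up: fold axis h@24; visible region now rows[16,24) x cols[0,32) = 8x32
Op 3 fold_right: fold axis v@16; visible region now rows[16,24) x cols[16,32) = 8x16
Op 4 fold_down: fold axis h@20; visible region now rows[20,24) x cols[16,32) = 4x16
Op 5 cut(1, 0): punch at orig (21,16); cuts so far [(21, 16)]; region rows[20,24) x cols[16,32) = 4x16
Op 6 cut(0, 1): punch at orig (20,17); cuts so far [(20, 17), (21, 16)]; region rows[20,24) x cols[16,32) = 4x16
Op 7 cut(1, 8): punch at orig (21,24); cuts so far [(20, 17), (21, 16), (21, 24)]; region rows[20,24) x cols[16,32) = 4x16
Unfold 1 (reflect across h@20): 6 holes -> [(18, 16), (18, 24), (19, 17), (20, 17), (21, 16), (21, 24)]
Unfold 2 (reflect across v@16): 12 holes -> [(18, 7), (18, 15), (18, 16), (18, 24), (19, 14), (19, 17), (20, 14), (20, 17), (21, 7), (21, 15), (21, 16), (21, 24)]
Unfold 3 (reflect across h@24): 24 holes -> [(18, 7), (18, 15), (18, 16), (18, 24), (19, 14), (19, 17), (20, 14), (20, 17), (21, 7), (21, 15), (21, 16), (21, 24), (26, 7), (26, 15), (26, 16), (26, 24), (27, 14), (27, 17), (28, 14), (28, 17), (29, 7), (29, 15), (29, 16), (29, 24)]
Unfold 4 (reflect across h@16): 48 holes -> [(2, 7), (2, 15), (2, 16), (2, 24), (3, 14), (3, 17), (4, 14), (4, 17), (5, 7), (5, 15), (5, 16), (5, 24), (10, 7), (10, 15), (10, 16), (10, 24), (11, 14), (11, 17), (12, 14), (12, 17), (13, 7), (13, 15), (13, 16), (13, 24), (18, 7), (18, 15), (18, 16), (18, 24), (19, 14), (19, 17), (20, 14), (20, 17), (21, 7), (21, 15), (21, 16), (21, 24), (26, 7), (26, 15), (26, 16), (26, 24), (27, 14), (27, 17), (28, 14), (28, 17), (29, 7), (29, 15), (29, 16), (29, 24)]
Holes: [(2, 7), (2, 15), (2, 16), (2, 24), (3, 14), (3, 17), (4, 14), (4, 17), (5, 7), (5, 15), (5, 16), (5, 24), (10, 7), (10, 15), (10, 16), (10, 24), (11, 14), (11, 17), (12, 14), (12, 17), (13, 7), (13, 15), (13, 16), (13, 24), (18, 7), (18, 15), (18, 16), (18, 24), (19, 14), (19, 17), (20, 14), (20, 17), (21, 7), (21, 15), (21, 16), (21, 24), (26, 7), (26, 15), (26, 16), (26, 24), (27, 14), (27, 17), (28, 14), (28, 17), (29, 7), (29, 15), (29, 16), (29, 24)]

Answer: no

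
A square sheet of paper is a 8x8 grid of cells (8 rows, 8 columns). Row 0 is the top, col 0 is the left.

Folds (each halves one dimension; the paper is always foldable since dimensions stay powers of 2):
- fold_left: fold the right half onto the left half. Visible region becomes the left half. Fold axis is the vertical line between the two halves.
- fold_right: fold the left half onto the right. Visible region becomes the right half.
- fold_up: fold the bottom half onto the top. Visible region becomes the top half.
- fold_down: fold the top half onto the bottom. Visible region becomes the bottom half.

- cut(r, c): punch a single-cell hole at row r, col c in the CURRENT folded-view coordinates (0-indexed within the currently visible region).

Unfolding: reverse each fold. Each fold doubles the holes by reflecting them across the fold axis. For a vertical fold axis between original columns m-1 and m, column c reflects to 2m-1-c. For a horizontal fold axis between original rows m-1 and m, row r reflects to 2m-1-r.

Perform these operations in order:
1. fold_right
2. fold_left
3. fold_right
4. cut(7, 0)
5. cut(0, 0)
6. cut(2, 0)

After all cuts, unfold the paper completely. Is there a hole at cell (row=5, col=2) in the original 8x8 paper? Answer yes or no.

Op 1 fold_right: fold axis v@4; visible region now rows[0,8) x cols[4,8) = 8x4
Op 2 fold_left: fold axis v@6; visible region now rows[0,8) x cols[4,6) = 8x2
Op 3 fold_right: fold axis v@5; visible region now rows[0,8) x cols[5,6) = 8x1
Op 4 cut(7, 0): punch at orig (7,5); cuts so far [(7, 5)]; region rows[0,8) x cols[5,6) = 8x1
Op 5 cut(0, 0): punch at orig (0,5); cuts so far [(0, 5), (7, 5)]; region rows[0,8) x cols[5,6) = 8x1
Op 6 cut(2, 0): punch at orig (2,5); cuts so far [(0, 5), (2, 5), (7, 5)]; region rows[0,8) x cols[5,6) = 8x1
Unfold 1 (reflect across v@5): 6 holes -> [(0, 4), (0, 5), (2, 4), (2, 5), (7, 4), (7, 5)]
Unfold 2 (reflect across v@6): 12 holes -> [(0, 4), (0, 5), (0, 6), (0, 7), (2, 4), (2, 5), (2, 6), (2, 7), (7, 4), (7, 5), (7, 6), (7, 7)]
Unfold 3 (reflect across v@4): 24 holes -> [(0, 0), (0, 1), (0, 2), (0, 3), (0, 4), (0, 5), (0, 6), (0, 7), (2, 0), (2, 1), (2, 2), (2, 3), (2, 4), (2, 5), (2, 6), (2, 7), (7, 0), (7, 1), (7, 2), (7, 3), (7, 4), (7, 5), (7, 6), (7, 7)]
Holes: [(0, 0), (0, 1), (0, 2), (0, 3), (0, 4), (0, 5), (0, 6), (0, 7), (2, 0), (2, 1), (2, 2), (2, 3), (2, 4), (2, 5), (2, 6), (2, 7), (7, 0), (7, 1), (7, 2), (7, 3), (7, 4), (7, 5), (7, 6), (7, 7)]

Answer: no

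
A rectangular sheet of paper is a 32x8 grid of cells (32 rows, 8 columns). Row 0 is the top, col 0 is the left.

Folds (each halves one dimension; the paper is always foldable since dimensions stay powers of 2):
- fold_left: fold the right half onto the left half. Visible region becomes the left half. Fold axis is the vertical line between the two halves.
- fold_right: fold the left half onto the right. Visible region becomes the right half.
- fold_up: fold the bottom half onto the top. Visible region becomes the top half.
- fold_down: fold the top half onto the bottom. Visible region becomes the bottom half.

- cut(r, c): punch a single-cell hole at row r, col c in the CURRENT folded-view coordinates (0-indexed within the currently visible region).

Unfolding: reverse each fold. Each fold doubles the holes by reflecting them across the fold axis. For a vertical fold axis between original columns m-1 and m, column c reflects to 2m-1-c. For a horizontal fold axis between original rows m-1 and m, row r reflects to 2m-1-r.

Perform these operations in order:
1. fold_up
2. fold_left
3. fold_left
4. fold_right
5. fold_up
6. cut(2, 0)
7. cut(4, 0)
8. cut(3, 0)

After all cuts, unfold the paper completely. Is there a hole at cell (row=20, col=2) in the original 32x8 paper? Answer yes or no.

Answer: yes

Derivation:
Op 1 fold_up: fold axis h@16; visible region now rows[0,16) x cols[0,8) = 16x8
Op 2 fold_left: fold axis v@4; visible region now rows[0,16) x cols[0,4) = 16x4
Op 3 fold_left: fold axis v@2; visible region now rows[0,16) x cols[0,2) = 16x2
Op 4 fold_right: fold axis v@1; visible region now rows[0,16) x cols[1,2) = 16x1
Op 5 fold_up: fold axis h@8; visible region now rows[0,8) x cols[1,2) = 8x1
Op 6 cut(2, 0): punch at orig (2,1); cuts so far [(2, 1)]; region rows[0,8) x cols[1,2) = 8x1
Op 7 cut(4, 0): punch at orig (4,1); cuts so far [(2, 1), (4, 1)]; region rows[0,8) x cols[1,2) = 8x1
Op 8 cut(3, 0): punch at orig (3,1); cuts so far [(2, 1), (3, 1), (4, 1)]; region rows[0,8) x cols[1,2) = 8x1
Unfold 1 (reflect across h@8): 6 holes -> [(2, 1), (3, 1), (4, 1), (11, 1), (12, 1), (13, 1)]
Unfold 2 (reflect across v@1): 12 holes -> [(2, 0), (2, 1), (3, 0), (3, 1), (4, 0), (4, 1), (11, 0), (11, 1), (12, 0), (12, 1), (13, 0), (13, 1)]
Unfold 3 (reflect across v@2): 24 holes -> [(2, 0), (2, 1), (2, 2), (2, 3), (3, 0), (3, 1), (3, 2), (3, 3), (4, 0), (4, 1), (4, 2), (4, 3), (11, 0), (11, 1), (11, 2), (11, 3), (12, 0), (12, 1), (12, 2), (12, 3), (13, 0), (13, 1), (13, 2), (13, 3)]
Unfold 4 (reflect across v@4): 48 holes -> [(2, 0), (2, 1), (2, 2), (2, 3), (2, 4), (2, 5), (2, 6), (2, 7), (3, 0), (3, 1), (3, 2), (3, 3), (3, 4), (3, 5), (3, 6), (3, 7), (4, 0), (4, 1), (4, 2), (4, 3), (4, 4), (4, 5), (4, 6), (4, 7), (11, 0), (11, 1), (11, 2), (11, 3), (11, 4), (11, 5), (11, 6), (11, 7), (12, 0), (12, 1), (12, 2), (12, 3), (12, 4), (12, 5), (12, 6), (12, 7), (13, 0), (13, 1), (13, 2), (13, 3), (13, 4), (13, 5), (13, 6), (13, 7)]
Unfold 5 (reflect across h@16): 96 holes -> [(2, 0), (2, 1), (2, 2), (2, 3), (2, 4), (2, 5), (2, 6), (2, 7), (3, 0), (3, 1), (3, 2), (3, 3), (3, 4), (3, 5), (3, 6), (3, 7), (4, 0), (4, 1), (4, 2), (4, 3), (4, 4), (4, 5), (4, 6), (4, 7), (11, 0), (11, 1), (11, 2), (11, 3), (11, 4), (11, 5), (11, 6), (11, 7), (12, 0), (12, 1), (12, 2), (12, 3), (12, 4), (12, 5), (12, 6), (12, 7), (13, 0), (13, 1), (13, 2), (13, 3), (13, 4), (13, 5), (13, 6), (13, 7), (18, 0), (18, 1), (18, 2), (18, 3), (18, 4), (18, 5), (18, 6), (18, 7), (19, 0), (19, 1), (19, 2), (19, 3), (19, 4), (19, 5), (19, 6), (19, 7), (20, 0), (20, 1), (20, 2), (20, 3), (20, 4), (20, 5), (20, 6), (20, 7), (27, 0), (27, 1), (27, 2), (27, 3), (27, 4), (27, 5), (27, 6), (27, 7), (28, 0), (28, 1), (28, 2), (28, 3), (28, 4), (28, 5), (28, 6), (28, 7), (29, 0), (29, 1), (29, 2), (29, 3), (29, 4), (29, 5), (29, 6), (29, 7)]
Holes: [(2, 0), (2, 1), (2, 2), (2, 3), (2, 4), (2, 5), (2, 6), (2, 7), (3, 0), (3, 1), (3, 2), (3, 3), (3, 4), (3, 5), (3, 6), (3, 7), (4, 0), (4, 1), (4, 2), (4, 3), (4, 4), (4, 5), (4, 6), (4, 7), (11, 0), (11, 1), (11, 2), (11, 3), (11, 4), (11, 5), (11, 6), (11, 7), (12, 0), (12, 1), (12, 2), (12, 3), (12, 4), (12, 5), (12, 6), (12, 7), (13, 0), (13, 1), (13, 2), (13, 3), (13, 4), (13, 5), (13, 6), (13, 7), (18, 0), (18, 1), (18, 2), (18, 3), (18, 4), (18, 5), (18, 6), (18, 7), (19, 0), (19, 1), (19, 2), (19, 3), (19, 4), (19, 5), (19, 6), (19, 7), (20, 0), (20, 1), (20, 2), (20, 3), (20, 4), (20, 5), (20, 6), (20, 7), (27, 0), (27, 1), (27, 2), (27, 3), (27, 4), (27, 5), (27, 6), (27, 7), (28, 0), (28, 1), (28, 2), (28, 3), (28, 4), (28, 5), (28, 6), (28, 7), (29, 0), (29, 1), (29, 2), (29, 3), (29, 4), (29, 5), (29, 6), (29, 7)]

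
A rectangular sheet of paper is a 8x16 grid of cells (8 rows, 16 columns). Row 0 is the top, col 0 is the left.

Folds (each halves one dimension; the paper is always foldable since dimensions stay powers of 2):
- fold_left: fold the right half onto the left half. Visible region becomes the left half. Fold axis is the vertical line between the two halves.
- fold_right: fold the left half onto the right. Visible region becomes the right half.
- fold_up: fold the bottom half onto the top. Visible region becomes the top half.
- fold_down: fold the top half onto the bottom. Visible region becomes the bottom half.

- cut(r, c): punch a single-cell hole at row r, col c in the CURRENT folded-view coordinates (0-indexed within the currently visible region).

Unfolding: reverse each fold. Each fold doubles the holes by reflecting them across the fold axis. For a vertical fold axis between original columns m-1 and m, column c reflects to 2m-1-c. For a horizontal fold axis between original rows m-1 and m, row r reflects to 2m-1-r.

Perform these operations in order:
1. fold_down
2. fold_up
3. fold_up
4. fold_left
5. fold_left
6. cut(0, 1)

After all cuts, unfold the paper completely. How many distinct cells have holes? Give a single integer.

Answer: 32

Derivation:
Op 1 fold_down: fold axis h@4; visible region now rows[4,8) x cols[0,16) = 4x16
Op 2 fold_up: fold axis h@6; visible region now rows[4,6) x cols[0,16) = 2x16
Op 3 fold_up: fold axis h@5; visible region now rows[4,5) x cols[0,16) = 1x16
Op 4 fold_left: fold axis v@8; visible region now rows[4,5) x cols[0,8) = 1x8
Op 5 fold_left: fold axis v@4; visible region now rows[4,5) x cols[0,4) = 1x4
Op 6 cut(0, 1): punch at orig (4,1); cuts so far [(4, 1)]; region rows[4,5) x cols[0,4) = 1x4
Unfold 1 (reflect across v@4): 2 holes -> [(4, 1), (4, 6)]
Unfold 2 (reflect across v@8): 4 holes -> [(4, 1), (4, 6), (4, 9), (4, 14)]
Unfold 3 (reflect across h@5): 8 holes -> [(4, 1), (4, 6), (4, 9), (4, 14), (5, 1), (5, 6), (5, 9), (5, 14)]
Unfold 4 (reflect across h@6): 16 holes -> [(4, 1), (4, 6), (4, 9), (4, 14), (5, 1), (5, 6), (5, 9), (5, 14), (6, 1), (6, 6), (6, 9), (6, 14), (7, 1), (7, 6), (7, 9), (7, 14)]
Unfold 5 (reflect across h@4): 32 holes -> [(0, 1), (0, 6), (0, 9), (0, 14), (1, 1), (1, 6), (1, 9), (1, 14), (2, 1), (2, 6), (2, 9), (2, 14), (3, 1), (3, 6), (3, 9), (3, 14), (4, 1), (4, 6), (4, 9), (4, 14), (5, 1), (5, 6), (5, 9), (5, 14), (6, 1), (6, 6), (6, 9), (6, 14), (7, 1), (7, 6), (7, 9), (7, 14)]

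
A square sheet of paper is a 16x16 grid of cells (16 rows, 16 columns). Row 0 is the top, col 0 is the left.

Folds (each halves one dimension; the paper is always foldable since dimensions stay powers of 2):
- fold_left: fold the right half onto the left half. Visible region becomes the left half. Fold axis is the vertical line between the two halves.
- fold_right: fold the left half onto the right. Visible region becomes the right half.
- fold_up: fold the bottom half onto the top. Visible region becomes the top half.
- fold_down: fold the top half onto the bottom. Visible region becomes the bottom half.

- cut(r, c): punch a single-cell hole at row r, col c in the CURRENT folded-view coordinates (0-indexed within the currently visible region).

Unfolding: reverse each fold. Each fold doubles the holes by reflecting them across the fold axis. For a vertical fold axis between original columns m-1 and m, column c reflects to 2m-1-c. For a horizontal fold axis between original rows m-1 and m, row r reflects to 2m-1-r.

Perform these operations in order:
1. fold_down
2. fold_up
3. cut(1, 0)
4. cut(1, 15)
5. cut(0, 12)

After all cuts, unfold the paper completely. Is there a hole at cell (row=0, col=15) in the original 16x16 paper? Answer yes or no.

Op 1 fold_down: fold axis h@8; visible region now rows[8,16) x cols[0,16) = 8x16
Op 2 fold_up: fold axis h@12; visible region now rows[8,12) x cols[0,16) = 4x16
Op 3 cut(1, 0): punch at orig (9,0); cuts so far [(9, 0)]; region rows[8,12) x cols[0,16) = 4x16
Op 4 cut(1, 15): punch at orig (9,15); cuts so far [(9, 0), (9, 15)]; region rows[8,12) x cols[0,16) = 4x16
Op 5 cut(0, 12): punch at orig (8,12); cuts so far [(8, 12), (9, 0), (9, 15)]; region rows[8,12) x cols[0,16) = 4x16
Unfold 1 (reflect across h@12): 6 holes -> [(8, 12), (9, 0), (9, 15), (14, 0), (14, 15), (15, 12)]
Unfold 2 (reflect across h@8): 12 holes -> [(0, 12), (1, 0), (1, 15), (6, 0), (6, 15), (7, 12), (8, 12), (9, 0), (9, 15), (14, 0), (14, 15), (15, 12)]
Holes: [(0, 12), (1, 0), (1, 15), (6, 0), (6, 15), (7, 12), (8, 12), (9, 0), (9, 15), (14, 0), (14, 15), (15, 12)]

Answer: no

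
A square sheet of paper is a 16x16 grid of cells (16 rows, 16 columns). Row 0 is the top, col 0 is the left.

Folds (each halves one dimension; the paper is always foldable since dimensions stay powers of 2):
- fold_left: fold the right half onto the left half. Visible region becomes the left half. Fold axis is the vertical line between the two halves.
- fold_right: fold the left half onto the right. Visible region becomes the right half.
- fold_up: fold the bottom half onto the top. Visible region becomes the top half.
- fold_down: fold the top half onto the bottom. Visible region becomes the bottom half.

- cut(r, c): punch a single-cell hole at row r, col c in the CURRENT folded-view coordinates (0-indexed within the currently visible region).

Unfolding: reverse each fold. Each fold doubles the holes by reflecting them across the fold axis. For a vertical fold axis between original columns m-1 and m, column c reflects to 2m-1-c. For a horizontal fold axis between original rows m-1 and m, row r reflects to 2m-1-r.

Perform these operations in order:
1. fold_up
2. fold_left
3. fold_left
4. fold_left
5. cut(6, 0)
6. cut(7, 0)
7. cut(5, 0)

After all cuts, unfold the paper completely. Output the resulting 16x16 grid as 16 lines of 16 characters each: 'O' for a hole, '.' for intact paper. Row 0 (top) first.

Answer: ................
................
................
................
................
O..OO..OO..OO..O
O..OO..OO..OO..O
O..OO..OO..OO..O
O..OO..OO..OO..O
O..OO..OO..OO..O
O..OO..OO..OO..O
................
................
................
................
................

Derivation:
Op 1 fold_up: fold axis h@8; visible region now rows[0,8) x cols[0,16) = 8x16
Op 2 fold_left: fold axis v@8; visible region now rows[0,8) x cols[0,8) = 8x8
Op 3 fold_left: fold axis v@4; visible region now rows[0,8) x cols[0,4) = 8x4
Op 4 fold_left: fold axis v@2; visible region now rows[0,8) x cols[0,2) = 8x2
Op 5 cut(6, 0): punch at orig (6,0); cuts so far [(6, 0)]; region rows[0,8) x cols[0,2) = 8x2
Op 6 cut(7, 0): punch at orig (7,0); cuts so far [(6, 0), (7, 0)]; region rows[0,8) x cols[0,2) = 8x2
Op 7 cut(5, 0): punch at orig (5,0); cuts so far [(5, 0), (6, 0), (7, 0)]; region rows[0,8) x cols[0,2) = 8x2
Unfold 1 (reflect across v@2): 6 holes -> [(5, 0), (5, 3), (6, 0), (6, 3), (7, 0), (7, 3)]
Unfold 2 (reflect across v@4): 12 holes -> [(5, 0), (5, 3), (5, 4), (5, 7), (6, 0), (6, 3), (6, 4), (6, 7), (7, 0), (7, 3), (7, 4), (7, 7)]
Unfold 3 (reflect across v@8): 24 holes -> [(5, 0), (5, 3), (5, 4), (5, 7), (5, 8), (5, 11), (5, 12), (5, 15), (6, 0), (6, 3), (6, 4), (6, 7), (6, 8), (6, 11), (6, 12), (6, 15), (7, 0), (7, 3), (7, 4), (7, 7), (7, 8), (7, 11), (7, 12), (7, 15)]
Unfold 4 (reflect across h@8): 48 holes -> [(5, 0), (5, 3), (5, 4), (5, 7), (5, 8), (5, 11), (5, 12), (5, 15), (6, 0), (6, 3), (6, 4), (6, 7), (6, 8), (6, 11), (6, 12), (6, 15), (7, 0), (7, 3), (7, 4), (7, 7), (7, 8), (7, 11), (7, 12), (7, 15), (8, 0), (8, 3), (8, 4), (8, 7), (8, 8), (8, 11), (8, 12), (8, 15), (9, 0), (9, 3), (9, 4), (9, 7), (9, 8), (9, 11), (9, 12), (9, 15), (10, 0), (10, 3), (10, 4), (10, 7), (10, 8), (10, 11), (10, 12), (10, 15)]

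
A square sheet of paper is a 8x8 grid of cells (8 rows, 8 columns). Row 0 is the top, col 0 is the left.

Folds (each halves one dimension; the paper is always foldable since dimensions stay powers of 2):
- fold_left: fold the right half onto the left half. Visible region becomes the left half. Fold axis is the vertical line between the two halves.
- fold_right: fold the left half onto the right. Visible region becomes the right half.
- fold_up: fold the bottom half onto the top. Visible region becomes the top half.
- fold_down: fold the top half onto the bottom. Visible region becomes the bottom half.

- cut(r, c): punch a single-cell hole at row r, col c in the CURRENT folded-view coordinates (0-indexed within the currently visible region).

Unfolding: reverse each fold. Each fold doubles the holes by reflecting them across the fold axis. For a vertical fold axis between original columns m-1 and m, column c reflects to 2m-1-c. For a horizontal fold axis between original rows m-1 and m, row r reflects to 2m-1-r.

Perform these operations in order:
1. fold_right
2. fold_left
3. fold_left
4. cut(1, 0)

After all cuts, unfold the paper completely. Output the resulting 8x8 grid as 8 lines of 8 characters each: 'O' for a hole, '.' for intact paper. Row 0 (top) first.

Op 1 fold_right: fold axis v@4; visible region now rows[0,8) x cols[4,8) = 8x4
Op 2 fold_left: fold axis v@6; visible region now rows[0,8) x cols[4,6) = 8x2
Op 3 fold_left: fold axis v@5; visible region now rows[0,8) x cols[4,5) = 8x1
Op 4 cut(1, 0): punch at orig (1,4); cuts so far [(1, 4)]; region rows[0,8) x cols[4,5) = 8x1
Unfold 1 (reflect across v@5): 2 holes -> [(1, 4), (1, 5)]
Unfold 2 (reflect across v@6): 4 holes -> [(1, 4), (1, 5), (1, 6), (1, 7)]
Unfold 3 (reflect across v@4): 8 holes -> [(1, 0), (1, 1), (1, 2), (1, 3), (1, 4), (1, 5), (1, 6), (1, 7)]

Answer: ........
OOOOOOOO
........
........
........
........
........
........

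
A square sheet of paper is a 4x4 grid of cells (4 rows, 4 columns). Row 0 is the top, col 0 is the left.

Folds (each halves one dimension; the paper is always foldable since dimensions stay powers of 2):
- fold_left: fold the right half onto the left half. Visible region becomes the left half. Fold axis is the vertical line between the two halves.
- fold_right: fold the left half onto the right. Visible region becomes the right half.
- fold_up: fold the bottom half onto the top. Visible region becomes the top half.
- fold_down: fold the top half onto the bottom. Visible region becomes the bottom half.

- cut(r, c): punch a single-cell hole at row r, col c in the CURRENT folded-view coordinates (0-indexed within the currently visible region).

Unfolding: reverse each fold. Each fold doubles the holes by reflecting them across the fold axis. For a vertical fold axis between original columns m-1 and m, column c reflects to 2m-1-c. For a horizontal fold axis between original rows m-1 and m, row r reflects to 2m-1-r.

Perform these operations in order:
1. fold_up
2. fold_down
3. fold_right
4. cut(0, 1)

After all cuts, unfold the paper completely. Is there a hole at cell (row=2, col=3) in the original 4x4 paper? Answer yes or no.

Answer: yes

Derivation:
Op 1 fold_up: fold axis h@2; visible region now rows[0,2) x cols[0,4) = 2x4
Op 2 fold_down: fold axis h@1; visible region now rows[1,2) x cols[0,4) = 1x4
Op 3 fold_right: fold axis v@2; visible region now rows[1,2) x cols[2,4) = 1x2
Op 4 cut(0, 1): punch at orig (1,3); cuts so far [(1, 3)]; region rows[1,2) x cols[2,4) = 1x2
Unfold 1 (reflect across v@2): 2 holes -> [(1, 0), (1, 3)]
Unfold 2 (reflect across h@1): 4 holes -> [(0, 0), (0, 3), (1, 0), (1, 3)]
Unfold 3 (reflect across h@2): 8 holes -> [(0, 0), (0, 3), (1, 0), (1, 3), (2, 0), (2, 3), (3, 0), (3, 3)]
Holes: [(0, 0), (0, 3), (1, 0), (1, 3), (2, 0), (2, 3), (3, 0), (3, 3)]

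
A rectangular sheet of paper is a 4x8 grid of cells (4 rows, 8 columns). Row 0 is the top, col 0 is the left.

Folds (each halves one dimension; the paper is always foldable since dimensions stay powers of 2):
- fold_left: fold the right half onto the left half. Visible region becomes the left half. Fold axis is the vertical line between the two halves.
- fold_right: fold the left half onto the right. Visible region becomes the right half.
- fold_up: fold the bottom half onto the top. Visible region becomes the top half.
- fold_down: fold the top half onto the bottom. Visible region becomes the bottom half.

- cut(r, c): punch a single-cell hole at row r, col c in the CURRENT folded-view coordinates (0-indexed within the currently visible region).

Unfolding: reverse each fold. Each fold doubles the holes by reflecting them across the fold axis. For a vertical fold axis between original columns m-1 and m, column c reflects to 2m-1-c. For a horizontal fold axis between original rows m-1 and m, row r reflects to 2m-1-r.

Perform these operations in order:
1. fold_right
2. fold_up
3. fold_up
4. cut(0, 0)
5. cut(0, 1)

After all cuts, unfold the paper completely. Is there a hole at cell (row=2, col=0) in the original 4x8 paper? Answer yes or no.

Op 1 fold_right: fold axis v@4; visible region now rows[0,4) x cols[4,8) = 4x4
Op 2 fold_up: fold axis h@2; visible region now rows[0,2) x cols[4,8) = 2x4
Op 3 fold_up: fold axis h@1; visible region now rows[0,1) x cols[4,8) = 1x4
Op 4 cut(0, 0): punch at orig (0,4); cuts so far [(0, 4)]; region rows[0,1) x cols[4,8) = 1x4
Op 5 cut(0, 1): punch at orig (0,5); cuts so far [(0, 4), (0, 5)]; region rows[0,1) x cols[4,8) = 1x4
Unfold 1 (reflect across h@1): 4 holes -> [(0, 4), (0, 5), (1, 4), (1, 5)]
Unfold 2 (reflect across h@2): 8 holes -> [(0, 4), (0, 5), (1, 4), (1, 5), (2, 4), (2, 5), (3, 4), (3, 5)]
Unfold 3 (reflect across v@4): 16 holes -> [(0, 2), (0, 3), (0, 4), (0, 5), (1, 2), (1, 3), (1, 4), (1, 5), (2, 2), (2, 3), (2, 4), (2, 5), (3, 2), (3, 3), (3, 4), (3, 5)]
Holes: [(0, 2), (0, 3), (0, 4), (0, 5), (1, 2), (1, 3), (1, 4), (1, 5), (2, 2), (2, 3), (2, 4), (2, 5), (3, 2), (3, 3), (3, 4), (3, 5)]

Answer: no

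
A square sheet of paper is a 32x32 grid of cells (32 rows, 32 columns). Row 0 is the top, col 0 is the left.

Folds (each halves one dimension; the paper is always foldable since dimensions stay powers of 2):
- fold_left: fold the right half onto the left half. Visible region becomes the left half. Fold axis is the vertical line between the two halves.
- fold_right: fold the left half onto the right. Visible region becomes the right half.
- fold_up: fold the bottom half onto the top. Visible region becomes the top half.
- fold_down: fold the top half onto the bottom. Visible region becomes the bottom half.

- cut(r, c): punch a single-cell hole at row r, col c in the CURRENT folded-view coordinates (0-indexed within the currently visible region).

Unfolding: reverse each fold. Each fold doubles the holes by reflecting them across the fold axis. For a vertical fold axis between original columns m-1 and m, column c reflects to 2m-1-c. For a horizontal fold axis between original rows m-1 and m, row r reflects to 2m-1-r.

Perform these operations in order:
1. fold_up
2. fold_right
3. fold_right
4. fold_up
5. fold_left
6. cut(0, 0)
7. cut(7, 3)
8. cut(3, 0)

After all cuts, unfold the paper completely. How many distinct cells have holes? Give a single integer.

Answer: 96

Derivation:
Op 1 fold_up: fold axis h@16; visible region now rows[0,16) x cols[0,32) = 16x32
Op 2 fold_right: fold axis v@16; visible region now rows[0,16) x cols[16,32) = 16x16
Op 3 fold_right: fold axis v@24; visible region now rows[0,16) x cols[24,32) = 16x8
Op 4 fold_up: fold axis h@8; visible region now rows[0,8) x cols[24,32) = 8x8
Op 5 fold_left: fold axis v@28; visible region now rows[0,8) x cols[24,28) = 8x4
Op 6 cut(0, 0): punch at orig (0,24); cuts so far [(0, 24)]; region rows[0,8) x cols[24,28) = 8x4
Op 7 cut(7, 3): punch at orig (7,27); cuts so far [(0, 24), (7, 27)]; region rows[0,8) x cols[24,28) = 8x4
Op 8 cut(3, 0): punch at orig (3,24); cuts so far [(0, 24), (3, 24), (7, 27)]; region rows[0,8) x cols[24,28) = 8x4
Unfold 1 (reflect across v@28): 6 holes -> [(0, 24), (0, 31), (3, 24), (3, 31), (7, 27), (7, 28)]
Unfold 2 (reflect across h@8): 12 holes -> [(0, 24), (0, 31), (3, 24), (3, 31), (7, 27), (7, 28), (8, 27), (8, 28), (12, 24), (12, 31), (15, 24), (15, 31)]
Unfold 3 (reflect across v@24): 24 holes -> [(0, 16), (0, 23), (0, 24), (0, 31), (3, 16), (3, 23), (3, 24), (3, 31), (7, 19), (7, 20), (7, 27), (7, 28), (8, 19), (8, 20), (8, 27), (8, 28), (12, 16), (12, 23), (12, 24), (12, 31), (15, 16), (15, 23), (15, 24), (15, 31)]
Unfold 4 (reflect across v@16): 48 holes -> [(0, 0), (0, 7), (0, 8), (0, 15), (0, 16), (0, 23), (0, 24), (0, 31), (3, 0), (3, 7), (3, 8), (3, 15), (3, 16), (3, 23), (3, 24), (3, 31), (7, 3), (7, 4), (7, 11), (7, 12), (7, 19), (7, 20), (7, 27), (7, 28), (8, 3), (8, 4), (8, 11), (8, 12), (8, 19), (8, 20), (8, 27), (8, 28), (12, 0), (12, 7), (12, 8), (12, 15), (12, 16), (12, 23), (12, 24), (12, 31), (15, 0), (15, 7), (15, 8), (15, 15), (15, 16), (15, 23), (15, 24), (15, 31)]
Unfold 5 (reflect across h@16): 96 holes -> [(0, 0), (0, 7), (0, 8), (0, 15), (0, 16), (0, 23), (0, 24), (0, 31), (3, 0), (3, 7), (3, 8), (3, 15), (3, 16), (3, 23), (3, 24), (3, 31), (7, 3), (7, 4), (7, 11), (7, 12), (7, 19), (7, 20), (7, 27), (7, 28), (8, 3), (8, 4), (8, 11), (8, 12), (8, 19), (8, 20), (8, 27), (8, 28), (12, 0), (12, 7), (12, 8), (12, 15), (12, 16), (12, 23), (12, 24), (12, 31), (15, 0), (15, 7), (15, 8), (15, 15), (15, 16), (15, 23), (15, 24), (15, 31), (16, 0), (16, 7), (16, 8), (16, 15), (16, 16), (16, 23), (16, 24), (16, 31), (19, 0), (19, 7), (19, 8), (19, 15), (19, 16), (19, 23), (19, 24), (19, 31), (23, 3), (23, 4), (23, 11), (23, 12), (23, 19), (23, 20), (23, 27), (23, 28), (24, 3), (24, 4), (24, 11), (24, 12), (24, 19), (24, 20), (24, 27), (24, 28), (28, 0), (28, 7), (28, 8), (28, 15), (28, 16), (28, 23), (28, 24), (28, 31), (31, 0), (31, 7), (31, 8), (31, 15), (31, 16), (31, 23), (31, 24), (31, 31)]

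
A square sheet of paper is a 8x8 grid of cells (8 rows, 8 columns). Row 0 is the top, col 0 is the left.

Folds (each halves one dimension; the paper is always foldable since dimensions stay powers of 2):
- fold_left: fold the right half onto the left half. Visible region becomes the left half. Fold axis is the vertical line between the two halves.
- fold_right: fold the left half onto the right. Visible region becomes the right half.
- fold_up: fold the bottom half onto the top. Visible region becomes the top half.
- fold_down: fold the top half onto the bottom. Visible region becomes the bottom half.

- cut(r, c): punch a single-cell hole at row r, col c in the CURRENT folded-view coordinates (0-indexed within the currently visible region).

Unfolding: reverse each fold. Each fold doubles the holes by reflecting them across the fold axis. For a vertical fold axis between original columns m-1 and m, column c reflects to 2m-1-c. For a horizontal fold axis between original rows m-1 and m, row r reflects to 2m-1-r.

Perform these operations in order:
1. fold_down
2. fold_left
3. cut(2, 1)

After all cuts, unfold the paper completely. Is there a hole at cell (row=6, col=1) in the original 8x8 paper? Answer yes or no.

Op 1 fold_down: fold axis h@4; visible region now rows[4,8) x cols[0,8) = 4x8
Op 2 fold_left: fold axis v@4; visible region now rows[4,8) x cols[0,4) = 4x4
Op 3 cut(2, 1): punch at orig (6,1); cuts so far [(6, 1)]; region rows[4,8) x cols[0,4) = 4x4
Unfold 1 (reflect across v@4): 2 holes -> [(6, 1), (6, 6)]
Unfold 2 (reflect across h@4): 4 holes -> [(1, 1), (1, 6), (6, 1), (6, 6)]
Holes: [(1, 1), (1, 6), (6, 1), (6, 6)]

Answer: yes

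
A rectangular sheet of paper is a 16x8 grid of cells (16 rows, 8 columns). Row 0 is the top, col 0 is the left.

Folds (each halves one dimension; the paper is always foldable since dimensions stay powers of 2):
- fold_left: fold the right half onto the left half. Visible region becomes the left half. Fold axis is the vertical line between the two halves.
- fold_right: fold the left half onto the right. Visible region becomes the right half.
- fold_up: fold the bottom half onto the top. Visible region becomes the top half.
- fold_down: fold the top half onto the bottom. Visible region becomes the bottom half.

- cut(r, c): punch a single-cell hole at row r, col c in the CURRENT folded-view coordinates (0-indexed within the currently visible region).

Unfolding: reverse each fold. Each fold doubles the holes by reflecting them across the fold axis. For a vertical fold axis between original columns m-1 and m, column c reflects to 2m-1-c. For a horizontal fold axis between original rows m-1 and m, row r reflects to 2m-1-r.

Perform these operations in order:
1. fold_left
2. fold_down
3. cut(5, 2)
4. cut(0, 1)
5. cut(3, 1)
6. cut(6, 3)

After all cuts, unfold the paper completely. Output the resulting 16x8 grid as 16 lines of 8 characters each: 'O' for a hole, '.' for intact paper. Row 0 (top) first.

Op 1 fold_left: fold axis v@4; visible region now rows[0,16) x cols[0,4) = 16x4
Op 2 fold_down: fold axis h@8; visible region now rows[8,16) x cols[0,4) = 8x4
Op 3 cut(5, 2): punch at orig (13,2); cuts so far [(13, 2)]; region rows[8,16) x cols[0,4) = 8x4
Op 4 cut(0, 1): punch at orig (8,1); cuts so far [(8, 1), (13, 2)]; region rows[8,16) x cols[0,4) = 8x4
Op 5 cut(3, 1): punch at orig (11,1); cuts so far [(8, 1), (11, 1), (13, 2)]; region rows[8,16) x cols[0,4) = 8x4
Op 6 cut(6, 3): punch at orig (14,3); cuts so far [(8, 1), (11, 1), (13, 2), (14, 3)]; region rows[8,16) x cols[0,4) = 8x4
Unfold 1 (reflect across h@8): 8 holes -> [(1, 3), (2, 2), (4, 1), (7, 1), (8, 1), (11, 1), (13, 2), (14, 3)]
Unfold 2 (reflect across v@4): 16 holes -> [(1, 3), (1, 4), (2, 2), (2, 5), (4, 1), (4, 6), (7, 1), (7, 6), (8, 1), (8, 6), (11, 1), (11, 6), (13, 2), (13, 5), (14, 3), (14, 4)]

Answer: ........
...OO...
..O..O..
........
.O....O.
........
........
.O....O.
.O....O.
........
........
.O....O.
........
..O..O..
...OO...
........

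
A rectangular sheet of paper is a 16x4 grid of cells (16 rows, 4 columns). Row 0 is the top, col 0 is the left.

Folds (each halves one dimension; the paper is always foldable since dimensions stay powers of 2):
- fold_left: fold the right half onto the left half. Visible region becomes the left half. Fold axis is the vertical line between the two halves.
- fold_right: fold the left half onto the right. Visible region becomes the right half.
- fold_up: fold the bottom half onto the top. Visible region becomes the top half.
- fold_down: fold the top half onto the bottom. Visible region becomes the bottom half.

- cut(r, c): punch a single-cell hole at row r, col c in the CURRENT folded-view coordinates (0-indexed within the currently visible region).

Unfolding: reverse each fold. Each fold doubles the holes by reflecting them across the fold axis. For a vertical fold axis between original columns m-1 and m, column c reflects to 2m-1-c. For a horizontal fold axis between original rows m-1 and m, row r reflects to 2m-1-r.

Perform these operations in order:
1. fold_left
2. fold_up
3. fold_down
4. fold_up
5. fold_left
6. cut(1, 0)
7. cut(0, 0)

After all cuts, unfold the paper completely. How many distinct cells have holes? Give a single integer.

Op 1 fold_left: fold axis v@2; visible region now rows[0,16) x cols[0,2) = 16x2
Op 2 fold_up: fold axis h@8; visible region now rows[0,8) x cols[0,2) = 8x2
Op 3 fold_down: fold axis h@4; visible region now rows[4,8) x cols[0,2) = 4x2
Op 4 fold_up: fold axis h@6; visible region now rows[4,6) x cols[0,2) = 2x2
Op 5 fold_left: fold axis v@1; visible region now rows[4,6) x cols[0,1) = 2x1
Op 6 cut(1, 0): punch at orig (5,0); cuts so far [(5, 0)]; region rows[4,6) x cols[0,1) = 2x1
Op 7 cut(0, 0): punch at orig (4,0); cuts so far [(4, 0), (5, 0)]; region rows[4,6) x cols[0,1) = 2x1
Unfold 1 (reflect across v@1): 4 holes -> [(4, 0), (4, 1), (5, 0), (5, 1)]
Unfold 2 (reflect across h@6): 8 holes -> [(4, 0), (4, 1), (5, 0), (5, 1), (6, 0), (6, 1), (7, 0), (7, 1)]
Unfold 3 (reflect across h@4): 16 holes -> [(0, 0), (0, 1), (1, 0), (1, 1), (2, 0), (2, 1), (3, 0), (3, 1), (4, 0), (4, 1), (5, 0), (5, 1), (6, 0), (6, 1), (7, 0), (7, 1)]
Unfold 4 (reflect across h@8): 32 holes -> [(0, 0), (0, 1), (1, 0), (1, 1), (2, 0), (2, 1), (3, 0), (3, 1), (4, 0), (4, 1), (5, 0), (5, 1), (6, 0), (6, 1), (7, 0), (7, 1), (8, 0), (8, 1), (9, 0), (9, 1), (10, 0), (10, 1), (11, 0), (11, 1), (12, 0), (12, 1), (13, 0), (13, 1), (14, 0), (14, 1), (15, 0), (15, 1)]
Unfold 5 (reflect across v@2): 64 holes -> [(0, 0), (0, 1), (0, 2), (0, 3), (1, 0), (1, 1), (1, 2), (1, 3), (2, 0), (2, 1), (2, 2), (2, 3), (3, 0), (3, 1), (3, 2), (3, 3), (4, 0), (4, 1), (4, 2), (4, 3), (5, 0), (5, 1), (5, 2), (5, 3), (6, 0), (6, 1), (6, 2), (6, 3), (7, 0), (7, 1), (7, 2), (7, 3), (8, 0), (8, 1), (8, 2), (8, 3), (9, 0), (9, 1), (9, 2), (9, 3), (10, 0), (10, 1), (10, 2), (10, 3), (11, 0), (11, 1), (11, 2), (11, 3), (12, 0), (12, 1), (12, 2), (12, 3), (13, 0), (13, 1), (13, 2), (13, 3), (14, 0), (14, 1), (14, 2), (14, 3), (15, 0), (15, 1), (15, 2), (15, 3)]

Answer: 64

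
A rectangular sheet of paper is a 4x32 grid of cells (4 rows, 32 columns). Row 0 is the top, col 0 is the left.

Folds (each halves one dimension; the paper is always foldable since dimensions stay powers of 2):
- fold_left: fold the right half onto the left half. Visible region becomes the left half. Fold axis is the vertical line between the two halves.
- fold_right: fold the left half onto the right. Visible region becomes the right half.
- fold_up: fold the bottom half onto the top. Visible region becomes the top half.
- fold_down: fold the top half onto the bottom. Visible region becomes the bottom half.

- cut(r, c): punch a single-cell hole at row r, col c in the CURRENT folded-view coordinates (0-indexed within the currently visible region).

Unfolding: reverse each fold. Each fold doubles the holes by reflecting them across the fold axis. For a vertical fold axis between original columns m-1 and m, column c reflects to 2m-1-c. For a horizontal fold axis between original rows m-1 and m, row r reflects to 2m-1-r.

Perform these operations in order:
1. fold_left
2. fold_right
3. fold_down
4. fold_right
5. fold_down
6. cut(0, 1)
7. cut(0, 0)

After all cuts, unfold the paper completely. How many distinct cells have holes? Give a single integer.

Op 1 fold_left: fold axis v@16; visible region now rows[0,4) x cols[0,16) = 4x16
Op 2 fold_right: fold axis v@8; visible region now rows[0,4) x cols[8,16) = 4x8
Op 3 fold_down: fold axis h@2; visible region now rows[2,4) x cols[8,16) = 2x8
Op 4 fold_right: fold axis v@12; visible region now rows[2,4) x cols[12,16) = 2x4
Op 5 fold_down: fold axis h@3; visible region now rows[3,4) x cols[12,16) = 1x4
Op 6 cut(0, 1): punch at orig (3,13); cuts so far [(3, 13)]; region rows[3,4) x cols[12,16) = 1x4
Op 7 cut(0, 0): punch at orig (3,12); cuts so far [(3, 12), (3, 13)]; region rows[3,4) x cols[12,16) = 1x4
Unfold 1 (reflect across h@3): 4 holes -> [(2, 12), (2, 13), (3, 12), (3, 13)]
Unfold 2 (reflect across v@12): 8 holes -> [(2, 10), (2, 11), (2, 12), (2, 13), (3, 10), (3, 11), (3, 12), (3, 13)]
Unfold 3 (reflect across h@2): 16 holes -> [(0, 10), (0, 11), (0, 12), (0, 13), (1, 10), (1, 11), (1, 12), (1, 13), (2, 10), (2, 11), (2, 12), (2, 13), (3, 10), (3, 11), (3, 12), (3, 13)]
Unfold 4 (reflect across v@8): 32 holes -> [(0, 2), (0, 3), (0, 4), (0, 5), (0, 10), (0, 11), (0, 12), (0, 13), (1, 2), (1, 3), (1, 4), (1, 5), (1, 10), (1, 11), (1, 12), (1, 13), (2, 2), (2, 3), (2, 4), (2, 5), (2, 10), (2, 11), (2, 12), (2, 13), (3, 2), (3, 3), (3, 4), (3, 5), (3, 10), (3, 11), (3, 12), (3, 13)]
Unfold 5 (reflect across v@16): 64 holes -> [(0, 2), (0, 3), (0, 4), (0, 5), (0, 10), (0, 11), (0, 12), (0, 13), (0, 18), (0, 19), (0, 20), (0, 21), (0, 26), (0, 27), (0, 28), (0, 29), (1, 2), (1, 3), (1, 4), (1, 5), (1, 10), (1, 11), (1, 12), (1, 13), (1, 18), (1, 19), (1, 20), (1, 21), (1, 26), (1, 27), (1, 28), (1, 29), (2, 2), (2, 3), (2, 4), (2, 5), (2, 10), (2, 11), (2, 12), (2, 13), (2, 18), (2, 19), (2, 20), (2, 21), (2, 26), (2, 27), (2, 28), (2, 29), (3, 2), (3, 3), (3, 4), (3, 5), (3, 10), (3, 11), (3, 12), (3, 13), (3, 18), (3, 19), (3, 20), (3, 21), (3, 26), (3, 27), (3, 28), (3, 29)]

Answer: 64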